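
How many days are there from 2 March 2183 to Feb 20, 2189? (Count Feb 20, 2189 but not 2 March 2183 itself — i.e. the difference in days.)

2182

Mar 2, 2183 → Mar 2, 2184: 366 days (Feb 29, 2184 is in that span).
Mar 2, 2184 → Mar 2, 2185: 365 days.
Mar 2, 2185 → Mar 2, 2186: 365 days.
Mar 2, 2186 → Mar 2, 2187: 365 days.
Mar 2, 2187 → Mar 2, 2188: 366 days (Feb 29, 2188 is in that span).
Mar 2, 2188 → Apr 2, 2188: 31 days (March has 31).
Apr 2, 2188 → May 2, 2188: 30 days (April has 30).
May 2, 2188 → Jun 2, 2188: 31 days (May has 31).
Jun 2, 2188 → Jul 2, 2188: 30 days (June has 30).
Jul 2, 2188 → Aug 2, 2188: 31 days (July has 31).
Aug 2, 2188 → Sep 2, 2188: 31 days (August has 31).
Sep 2, 2188 → Oct 2, 2188: 30 days (September has 30).
Oct 2, 2188 → Nov 2, 2188: 31 days (October has 31).
Nov 2, 2188 → Dec 2, 2188: 30 days (November has 30).
Dec 2, 2188 → Jan 2, 2189: 31 days (December has 31).
Jan 2, 2189 → Feb 2, 2189: 31 days (January has 31).
Feb 2, 2189 → Feb 20, 2189: 18 days.
Total: 2182 days.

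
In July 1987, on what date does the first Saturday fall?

July 1, 1987 is a Wednesday.
The first Saturday is therefore July 4 (3 days later).

July 4, 1987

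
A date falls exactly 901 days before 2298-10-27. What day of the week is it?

Saturday

First find the weekday of Oct 27, 2298. Doomsday rule: the anchor day for the 2200s is Friday. For year 98: 98÷12 = 8 r 2, and 2÷4 = 0, so 8+2+0 = 10.
Friday + 10 ≡ Monday — that's 2298's doomsday.
In October the doomsday date is Oct 10.
Oct 27 is 17 days after Oct 10; 17 mod 7 = 3, so Monday + 3 = Thursday.
901 mod 7 = 5, so 901 days before a Thursday is Thursday − 5 = Saturday.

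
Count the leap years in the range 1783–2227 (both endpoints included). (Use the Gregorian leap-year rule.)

Multiples of 4 in [1783,2227]: 111.
Of those, multiples of 100: 5 (not leap unless ÷400).
Multiples of 400: 1.
Leap years = 111 − 5 + 1 = 107.

107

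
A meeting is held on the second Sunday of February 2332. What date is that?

February 1, 2332 is a Monday.
The first Sunday is therefore February 7 (6 days later).
The second Sunday is 7 + 1×7 = February 14.

February 14, 2332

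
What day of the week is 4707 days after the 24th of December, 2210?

Thursday

First find the weekday of Dec 24, 2210. Doomsday rule: the anchor day for the 2200s is Friday. For year 10: 10÷12 = 0 r 10, and 10÷4 = 2, so 0+10+2 = 12.
Friday + 12 ≡ Wednesday — that's 2210's doomsday.
In December the doomsday date is Dec 12.
Dec 24 is 12 days after Dec 12; 12 mod 7 = 5, so Wednesday + 5 = Monday.
4707 mod 7 = 3, so 4707 days after a Monday is Monday + 3 = Thursday.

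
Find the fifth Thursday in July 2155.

July 1, 2155 is a Tuesday.
The first Thursday is therefore July 3 (2 days later).
The fifth Thursday is 3 + 4×7 = July 31.

July 31, 2155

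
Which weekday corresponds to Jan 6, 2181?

Saturday

January 1, 2181 is a Monday.
Jan 1, 2181 → Jan 6, 2181: 5 days.
Total: 5 days.
5 mod 7 = 5, so Monday + 5 = Saturday.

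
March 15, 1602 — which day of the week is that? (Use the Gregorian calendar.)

Friday

Doomsday rule: the anchor day for the 1600s is Tuesday. For year 02: 2÷12 = 0 r 2, and 2÷4 = 0, so 0+2+0 = 2.
Tuesday + 2 ≡ Thursday — that's 1602's doomsday.
In March the doomsday date is Mar 14.
Mar 15 is 1 day after Mar 14; 1 mod 7 = 1, so Thursday + 1 = Friday.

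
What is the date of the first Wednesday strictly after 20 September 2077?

September 22, 2077

Sep 20, 2077 is a Monday.
From Monday to the next Wednesday is 2 days.
Sep 20, 2077 + 2 = Sep 22, 2077.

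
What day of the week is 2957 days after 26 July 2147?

Saturday

First find the weekday of Jul 26, 2147. Doomsday rule: the anchor day for the 2100s is Sunday. For year 47: 47÷12 = 3 r 11, and 11÷4 = 2, so 3+11+2 = 16.
Sunday + 16 ≡ Tuesday — that's 2147's doomsday.
In July the doomsday date is Jul 11.
Jul 26 is 15 days after Jul 11; 15 mod 7 = 1, so Tuesday + 1 = Wednesday.
2957 mod 7 = 3, so 2957 days after a Wednesday is Wednesday + 3 = Saturday.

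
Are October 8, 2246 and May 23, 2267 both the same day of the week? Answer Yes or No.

Yes

From Oct 8, 2246 to May 23, 2267 is 7532 days.
7532 mod 7 = 0, so they are the same weekday.
(Oct 8, 2246 is a Thursday; May 23, 2267 is a Thursday.)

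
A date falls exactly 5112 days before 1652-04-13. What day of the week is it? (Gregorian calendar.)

Thursday

First find the weekday of Apr 13, 1652. Doomsday rule: the anchor day for the 1600s is Tuesday. For year 52: 52÷12 = 4 r 4, and 4÷4 = 1, so 4+4+1 = 9.
Tuesday + 9 ≡ Thursday — that's 1652's doomsday.
In April the doomsday date is Apr 4.
Apr 13 is 9 days after Apr 4; 9 mod 7 = 2, so Thursday + 2 = Saturday.
5112 mod 7 = 2, so 5112 days before a Saturday is Saturday − 2 = Thursday.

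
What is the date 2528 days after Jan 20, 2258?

+365 (one year) → Jan 20, 2259 (2163 left).
+365 (one year) → Jan 20, 2260 (1798 left).
+366 (one year; includes Feb 29, 2260) → Jan 20, 2261 (1432 left).
+365 (one year) → Jan 20, 2262 (1067 left).
+365 (one year) → Jan 20, 2263 (702 left).
+365 (one year) → Jan 20, 2264 (337 left).
Jan has 31 days: +12 → Feb 1, 2264 (325 left).
Feb has 29 days: +29 → Mar 1, 2264 (296 left).
Mar has 31 days: +31 → Apr 1, 2264 (265 left).
Apr has 30 days: +30 → May 1, 2264 (235 left).
May has 31 days: +31 → Jun 1, 2264 (204 left).
Jun has 30 days: +30 → Jul 1, 2264 (174 left).
Jul has 31 days: +31 → Aug 1, 2264 (143 left).
Aug has 31 days: +31 → Sep 1, 2264 (112 left).
Sep has 30 days: +30 → Oct 1, 2264 (82 left).
Oct has 31 days: +31 → Nov 1, 2264 (51 left).
Nov has 30 days: +30 → Dec 1, 2264 (21 left).
+21 → Dec 22, 2264.

December 22, 2264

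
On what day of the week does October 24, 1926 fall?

January 1, 1926 is a Friday.
Jan 1, 1926 → Feb 1, 1926: 31 days (January has 31).
Feb 1, 1926 → Mar 1, 1926: 28 days (February has 28).
Mar 1, 1926 → Apr 1, 1926: 31 days (March has 31).
Apr 1, 1926 → May 1, 1926: 30 days (April has 30).
May 1, 1926 → Jun 1, 1926: 31 days (May has 31).
Jun 1, 1926 → Jul 1, 1926: 30 days (June has 30).
Jul 1, 1926 → Aug 1, 1926: 31 days (July has 31).
Aug 1, 1926 → Sep 1, 1926: 31 days (August has 31).
Sep 1, 1926 → Oct 1, 1926: 30 days (September has 30).
Oct 1, 1926 → Oct 24, 1926: 23 days.
Total: 296 days.
296 mod 7 = 2, so Friday + 2 = Sunday.

Sunday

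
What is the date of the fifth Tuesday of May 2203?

May 31, 2203

May 1, 2203 is a Sunday.
The first Tuesday is therefore May 3 (2 days later).
The fifth Tuesday is 3 + 4×7 = May 31.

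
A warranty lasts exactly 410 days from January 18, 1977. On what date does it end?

+365 (one year) → Jan 18, 1978 (45 left).
Jan has 31 days: +14 → Feb 1, 1978 (31 left).
Feb has 28 days: +28 → Mar 1, 1978 (3 left).
+3 → Mar 4, 1978.

March 4, 1978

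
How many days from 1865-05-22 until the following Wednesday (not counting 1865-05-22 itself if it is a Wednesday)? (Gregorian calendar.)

May 22, 1865 is a Monday.
From Monday to the next Wednesday is 2 days.

2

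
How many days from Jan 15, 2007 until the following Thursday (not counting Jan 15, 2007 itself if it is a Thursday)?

3

Jan 15, 2007 is a Monday.
From Monday to the next Thursday is 3 days.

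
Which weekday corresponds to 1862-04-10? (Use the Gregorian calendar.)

Doomsday rule: the anchor day for the 1800s is Friday. For year 62: 62÷12 = 5 r 2, and 2÷4 = 0, so 5+2+0 = 7.
Friday + 7 ≡ Friday — that's 1862's doomsday.
In April the doomsday date is Apr 4.
Apr 10 is 6 days after Apr 4; 6 mod 7 = 6, so Friday + 6 = Thursday.

Thursday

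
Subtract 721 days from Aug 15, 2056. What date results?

August 25, 2054

−366 (one year; includes Feb 29, 2056) → Aug 15, 2055 (355 left).
−15 → Jul 31, 2055 (end of Jul, 31 days; 340 left).
−31 → Jun 30, 2055 (end of Jun, 30 days; 309 left).
−30 → May 31, 2055 (end of May, 31 days; 279 left).
−31 → Apr 30, 2055 (end of Apr, 30 days; 248 left).
−30 → Mar 31, 2055 (end of Mar, 31 days; 218 left).
−31 → Feb 28, 2055 (end of Feb, 28 days; 187 left).
−28 → Jan 31, 2055 (end of Jan, 31 days; 159 left).
−31 → Dec 31, 2054 (end of Dec, 31 days; 128 left).
−31 → Nov 30, 2054 (end of Nov, 30 days; 97 left).
−30 → Oct 31, 2054 (end of Oct, 31 days; 67 left).
−31 → Sep 30, 2054 (end of Sep, 30 days; 36 left).
−30 → Aug 31, 2054 (end of Aug, 31 days; 6 left).
−6 → Aug 25, 2054.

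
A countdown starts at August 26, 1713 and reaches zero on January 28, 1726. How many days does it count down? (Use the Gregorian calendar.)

4538

Aug 26, 1713 → Aug 26, 1714: 365 days.
Aug 26, 1714 → Aug 26, 1715: 365 days.
Aug 26, 1715 → Aug 26, 1716: 366 days (Feb 29, 1716 is in that span).
Aug 26, 1716 → Aug 26, 1717: 365 days.
Aug 26, 1717 → Aug 26, 1718: 365 days.
Aug 26, 1718 → Aug 26, 1719: 365 days.
Aug 26, 1719 → Aug 26, 1720: 366 days (Feb 29, 1720 is in that span).
Aug 26, 1720 → Aug 26, 1721: 365 days.
Aug 26, 1721 → Aug 26, 1722: 365 days.
Aug 26, 1722 → Aug 26, 1723: 365 days.
Aug 26, 1723 → Aug 26, 1724: 366 days (Feb 29, 1724 is in that span).
Aug 26, 1724 → Aug 26, 1725: 365 days.
Aug 26, 1725 → Sep 26, 1725: 31 days (August has 31).
Sep 26, 1725 → Oct 26, 1725: 30 days (September has 30).
Oct 26, 1725 → Nov 26, 1725: 31 days (October has 31).
Nov 26, 1725 → Dec 26, 1725: 30 days (November has 30).
Dec 26, 1725 → Jan 26, 1726: 31 days (December has 31).
Jan 26, 1726 → Jan 28, 1726: 2 days.
Total: 4538 days.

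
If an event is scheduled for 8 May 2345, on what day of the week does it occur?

Tuesday

Doomsday rule: the anchor day for the 2300s is Wednesday. For year 45: 45÷12 = 3 r 9, and 9÷4 = 2, so 3+9+2 = 14.
Wednesday + 14 ≡ Wednesday — that's 2345's doomsday.
In May the doomsday date is May 9.
May 8 is 1 day before May 9; 1 mod 7 = 1, so Wednesday − 1 = Tuesday.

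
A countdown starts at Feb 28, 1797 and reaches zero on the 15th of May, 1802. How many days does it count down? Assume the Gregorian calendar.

1901

Feb 28, 1797 → Feb 28, 1798: 365 days.
Feb 28, 1798 → Feb 28, 1799: 365 days.
Feb 28, 1799 → Feb 28, 1800: 365 days.
Feb 28, 1800 → Feb 28, 1801: 365 days.
Feb 28, 1801 → Feb 28, 1802: 365 days.
Feb 28, 1802 → Mar 28, 1802: 28 days (February has 28).
Mar 28, 1802 → Apr 28, 1802: 31 days (March has 31).
Apr 28, 1802 → May 15, 1802: 17 days.
Total: 1901 days.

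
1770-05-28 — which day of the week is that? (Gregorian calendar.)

Monday

Doomsday rule: the anchor day for the 1700s is Sunday. For year 70: 70÷12 = 5 r 10, and 10÷4 = 2, so 5+10+2 = 17.
Sunday + 17 ≡ Wednesday — that's 1770's doomsday.
In May the doomsday date is May 9.
May 28 is 19 days after May 9; 19 mod 7 = 5, so Wednesday + 5 = Monday.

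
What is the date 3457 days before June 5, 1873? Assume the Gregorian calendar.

−365 (one year) → Jun 5, 1872 (3092 left).
−366 (one year; includes Feb 29, 1872) → Jun 5, 1871 (2726 left).
−365 (one year) → Jun 5, 1870 (2361 left).
−365 (one year) → Jun 5, 1869 (1996 left).
−365 (one year) → Jun 5, 1868 (1631 left).
−366 (one year; includes Feb 29, 1868) → Jun 5, 1867 (1265 left).
−365 (one year) → Jun 5, 1866 (900 left).
−365 (one year) → Jun 5, 1865 (535 left).
−365 (one year) → Jun 5, 1864 (170 left).
−5 → May 31, 1864 (end of May, 31 days; 165 left).
−31 → Apr 30, 1864 (end of Apr, 30 days; 134 left).
−30 → Mar 31, 1864 (end of Mar, 31 days; 104 left).
−31 → Feb 29, 1864 (end of Feb, 29 days; 73 left).
−29 → Jan 31, 1864 (end of Jan, 31 days; 44 left).
−31 → Dec 31, 1863 (end of Dec, 31 days; 13 left).
−13 → Dec 18, 1863.

December 18, 1863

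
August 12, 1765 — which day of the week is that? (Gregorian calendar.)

Monday

Doomsday rule: the anchor day for the 1700s is Sunday. For year 65: 65÷12 = 5 r 5, and 5÷4 = 1, so 5+5+1 = 11.
Sunday + 11 ≡ Thursday — that's 1765's doomsday.
In August the doomsday date is Aug 8.
Aug 12 is 4 days after Aug 8; 4 mod 7 = 4, so Thursday + 4 = Monday.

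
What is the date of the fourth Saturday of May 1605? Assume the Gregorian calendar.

May 1, 1605 is a Sunday.
The first Saturday is therefore May 7 (6 days later).
The fourth Saturday is 7 + 3×7 = May 28.

May 28, 1605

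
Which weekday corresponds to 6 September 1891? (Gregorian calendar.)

Sunday

Doomsday rule: the anchor day for the 1800s is Friday. For year 91: 91÷12 = 7 r 7, and 7÷4 = 1, so 7+7+1 = 15.
Friday + 15 ≡ Saturday — that's 1891's doomsday.
In September the doomsday date is Sep 5.
Sep 6 is 1 day after Sep 5; 1 mod 7 = 1, so Saturday + 1 = Sunday.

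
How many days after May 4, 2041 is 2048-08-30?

2675

May 4, 2041 → May 4, 2042: 365 days.
May 4, 2042 → May 4, 2043: 365 days.
May 4, 2043 → May 4, 2044: 366 days (Feb 29, 2044 is in that span).
May 4, 2044 → May 4, 2045: 365 days.
May 4, 2045 → May 4, 2046: 365 days.
May 4, 2046 → May 4, 2047: 365 days.
May 4, 2047 → May 4, 2048: 366 days (Feb 29, 2048 is in that span).
May 4, 2048 → Jun 4, 2048: 31 days (May has 31).
Jun 4, 2048 → Jul 4, 2048: 30 days (June has 30).
Jul 4, 2048 → Aug 4, 2048: 31 days (July has 31).
Aug 4, 2048 → Aug 30, 2048: 26 days.
Total: 2675 days.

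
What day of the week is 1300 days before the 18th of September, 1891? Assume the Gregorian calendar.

First find the weekday of Sep 18, 1891. Doomsday rule: the anchor day for the 1800s is Friday. For year 91: 91÷12 = 7 r 7, and 7÷4 = 1, so 7+7+1 = 15.
Friday + 15 ≡ Saturday — that's 1891's doomsday.
In September the doomsday date is Sep 5.
Sep 18 is 13 days after Sep 5; 13 mod 7 = 6, so Saturday + 6 = Friday.
1300 mod 7 = 5, so 1300 days before a Friday is Friday − 5 = Sunday.

Sunday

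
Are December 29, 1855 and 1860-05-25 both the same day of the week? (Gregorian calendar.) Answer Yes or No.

From Dec 29, 1855 to May 25, 1860 is 1609 days.
1609 mod 7 = 6, so they are different weekdays.
(Dec 29, 1855 is a Saturday; May 25, 1860 is a Friday.)

No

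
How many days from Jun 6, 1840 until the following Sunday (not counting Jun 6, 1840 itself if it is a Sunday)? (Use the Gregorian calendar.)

1

Jun 6, 1840 is a Saturday.
From Saturday to the next Sunday is 1 day.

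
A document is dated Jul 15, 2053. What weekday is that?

January 1, 2053 is a Wednesday.
Jan 1, 2053 → Feb 1, 2053: 31 days (January has 31).
Feb 1, 2053 → Mar 1, 2053: 28 days (February has 28).
Mar 1, 2053 → Apr 1, 2053: 31 days (March has 31).
Apr 1, 2053 → May 1, 2053: 30 days (April has 30).
May 1, 2053 → Jun 1, 2053: 31 days (May has 31).
Jun 1, 2053 → Jul 1, 2053: 30 days (June has 30).
Jul 1, 2053 → Jul 15, 2053: 14 days.
Total: 195 days.
195 mod 7 = 6, so Wednesday + 6 = Tuesday.

Tuesday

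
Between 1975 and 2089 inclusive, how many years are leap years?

Multiples of 4 in [1975,2089]: 29.
Of those, multiples of 100: 1 (not leap unless ÷400).
Multiples of 400: 1.
Leap years = 29 − 1 + 1 = 29.

29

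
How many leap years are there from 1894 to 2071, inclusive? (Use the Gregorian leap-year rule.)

Multiples of 4 in [1894,2071]: 44.
Of those, multiples of 100: 2 (not leap unless ÷400).
Multiples of 400: 1.
Leap years = 44 − 2 + 1 = 43.

43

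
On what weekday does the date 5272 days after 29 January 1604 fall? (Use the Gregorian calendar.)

Friday

First find the weekday of Jan 29, 1604. Doomsday rule: the anchor day for the 1600s is Tuesday. For year 04: 4÷12 = 0 r 4, and 4÷4 = 1, so 0+4+1 = 5.
Tuesday + 5 ≡ Sunday — that's 1604's doomsday.
In January the doomsday date is Jan 4 (1604 is a leap year (divisible by 4)).
Jan 29 is 25 days after Jan 4; 25 mod 7 = 4, so Sunday + 4 = Thursday.
5272 mod 7 = 1, so 5272 days after a Thursday is Thursday + 1 = Friday.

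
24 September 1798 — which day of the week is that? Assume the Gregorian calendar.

Doomsday rule: the anchor day for the 1700s is Sunday. For year 98: 98÷12 = 8 r 2, and 2÷4 = 0, so 8+2+0 = 10.
Sunday + 10 ≡ Wednesday — that's 1798's doomsday.
In September the doomsday date is Sep 5.
Sep 24 is 19 days after Sep 5; 19 mod 7 = 5, so Wednesday + 5 = Monday.

Monday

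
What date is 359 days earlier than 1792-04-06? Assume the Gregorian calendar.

−6 → Mar 31, 1792 (end of Mar, 31 days; 353 left).
−31 → Feb 29, 1792 (end of Feb, 29 days; 322 left).
−29 → Jan 31, 1792 (end of Jan, 31 days; 293 left).
−31 → Dec 31, 1791 (end of Dec, 31 days; 262 left).
−31 → Nov 30, 1791 (end of Nov, 30 days; 231 left).
−30 → Oct 31, 1791 (end of Oct, 31 days; 201 left).
−31 → Sep 30, 1791 (end of Sep, 30 days; 170 left).
−30 → Aug 31, 1791 (end of Aug, 31 days; 140 left).
−31 → Jul 31, 1791 (end of Jul, 31 days; 109 left).
−31 → Jun 30, 1791 (end of Jun, 30 days; 78 left).
−30 → May 31, 1791 (end of May, 31 days; 48 left).
−31 → Apr 30, 1791 (end of Apr, 30 days; 17 left).
−17 → Apr 13, 1791.

April 13, 1791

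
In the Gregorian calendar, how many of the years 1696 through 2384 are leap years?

Multiples of 4 in [1696,2384]: 173.
Of those, multiples of 100: 7 (not leap unless ÷400).
Multiples of 400: 1.
Leap years = 173 − 7 + 1 = 167.

167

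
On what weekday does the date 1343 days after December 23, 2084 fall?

Friday

First find the weekday of Dec 23, 2084. Doomsday rule: the anchor day for the 2000s is Tuesday. For year 84: 84÷12 = 7 r 0, and 0÷4 = 0, so 7+0+0 = 7.
Tuesday + 7 ≡ Tuesday — that's 2084's doomsday.
In December the doomsday date is Dec 12.
Dec 23 is 11 days after Dec 12; 11 mod 7 = 4, so Tuesday + 4 = Saturday.
1343 mod 7 = 6, so 1343 days after a Saturday is Saturday + 6 = Friday.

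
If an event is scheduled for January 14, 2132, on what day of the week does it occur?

Monday

Doomsday rule: the anchor day for the 2100s is Sunday. For year 32: 32÷12 = 2 r 8, and 8÷4 = 2, so 2+8+2 = 12.
Sunday + 12 ≡ Friday — that's 2132's doomsday.
In January the doomsday date is Jan 4 (2132 is a leap year (divisible by 4)).
Jan 14 is 10 days after Jan 4; 10 mod 7 = 3, so Friday + 3 = Monday.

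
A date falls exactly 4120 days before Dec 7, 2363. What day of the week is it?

First find the weekday of Dec 7, 2363. Doomsday rule: the anchor day for the 2300s is Wednesday. For year 63: 63÷12 = 5 r 3, and 3÷4 = 0, so 5+3+0 = 8.
Wednesday + 8 ≡ Thursday — that's 2363's doomsday.
In December the doomsday date is Dec 12.
Dec 7 is 5 days before Dec 12; 5 mod 7 = 5, so Thursday − 5 = Saturday.
4120 mod 7 = 4, so 4120 days before a Saturday is Saturday − 4 = Tuesday.

Tuesday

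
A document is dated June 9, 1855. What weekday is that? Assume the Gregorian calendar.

Saturday

Doomsday rule: the anchor day for the 1800s is Friday. For year 55: 55÷12 = 4 r 7, and 7÷4 = 1, so 4+7+1 = 12.
Friday + 12 ≡ Wednesday — that's 1855's doomsday.
In June the doomsday date is Jun 6.
Jun 9 is 3 days after Jun 6; 3 mod 7 = 3, so Wednesday + 3 = Saturday.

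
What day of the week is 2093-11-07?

Saturday

January 1, 2093 is a Thursday.
Jan 1, 2093 → Feb 1, 2093: 31 days (January has 31).
Feb 1, 2093 → Mar 1, 2093: 28 days (February has 28).
Mar 1, 2093 → Apr 1, 2093: 31 days (March has 31).
Apr 1, 2093 → May 1, 2093: 30 days (April has 30).
May 1, 2093 → Jun 1, 2093: 31 days (May has 31).
Jun 1, 2093 → Jul 1, 2093: 30 days (June has 30).
Jul 1, 2093 → Aug 1, 2093: 31 days (July has 31).
Aug 1, 2093 → Sep 1, 2093: 31 days (August has 31).
Sep 1, 2093 → Oct 1, 2093: 30 days (September has 30).
Oct 1, 2093 → Nov 1, 2093: 31 days (October has 31).
Nov 1, 2093 → Nov 7, 2093: 6 days.
Total: 310 days.
310 mod 7 = 2, so Thursday + 2 = Saturday.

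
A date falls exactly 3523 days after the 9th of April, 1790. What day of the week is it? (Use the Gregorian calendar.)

First find the weekday of Apr 9, 1790. Doomsday rule: the anchor day for the 1700s is Sunday. For year 90: 90÷12 = 7 r 6, and 6÷4 = 1, so 7+6+1 = 14.
Sunday + 14 ≡ Sunday — that's 1790's doomsday.
In April the doomsday date is Apr 4.
Apr 9 is 5 days after Apr 4; 5 mod 7 = 5, so Sunday + 5 = Friday.
3523 mod 7 = 2, so 3523 days after a Friday is Friday + 2 = Sunday.

Sunday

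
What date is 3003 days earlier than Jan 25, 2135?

−365 (one year) → Jan 25, 2134 (2638 left).
−365 (one year) → Jan 25, 2133 (2273 left).
−366 (one year; includes Feb 29, 2132) → Jan 25, 2132 (1907 left).
−365 (one year) → Jan 25, 2131 (1542 left).
−365 (one year) → Jan 25, 2130 (1177 left).
−365 (one year) → Jan 25, 2129 (812 left).
−366 (one year; includes Feb 29, 2128) → Jan 25, 2128 (446 left).
−365 (one year) → Jan 25, 2127 (81 left).
−25 → Dec 31, 2126 (end of Dec, 31 days; 56 left).
−31 → Nov 30, 2126 (end of Nov, 30 days; 25 left).
−25 → Nov 5, 2126.

November 5, 2126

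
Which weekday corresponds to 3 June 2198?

January 1, 2198 is a Monday.
Jan 1, 2198 → Feb 1, 2198: 31 days (January has 31).
Feb 1, 2198 → Mar 1, 2198: 28 days (February has 28).
Mar 1, 2198 → Apr 1, 2198: 31 days (March has 31).
Apr 1, 2198 → May 1, 2198: 30 days (April has 30).
May 1, 2198 → Jun 1, 2198: 31 days (May has 31).
Jun 1, 2198 → Jun 3, 2198: 2 days.
Total: 153 days.
153 mod 7 = 6, so Monday + 6 = Sunday.

Sunday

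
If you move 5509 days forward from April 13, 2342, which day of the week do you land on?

Monday

Apr 13, 2342 is a Monday.
5509 mod 7 = 0, so 5509 days after a Monday is Monday + 0 = Monday.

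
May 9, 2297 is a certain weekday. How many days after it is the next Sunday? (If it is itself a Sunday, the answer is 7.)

May 9, 2297 is a Sunday.
From Sunday to the next Sunday is 7 days.

7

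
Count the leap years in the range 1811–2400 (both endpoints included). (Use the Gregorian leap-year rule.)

Multiples of 4 in [1811,2400]: 148.
Of those, multiples of 100: 6 (not leap unless ÷400).
Multiples of 400: 2.
Leap years = 148 − 6 + 2 = 144.

144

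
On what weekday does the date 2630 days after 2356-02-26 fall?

First find the weekday of Feb 26, 2356. Doomsday rule: the anchor day for the 2300s is Wednesday. For year 56: 56÷12 = 4 r 8, and 8÷4 = 2, so 4+8+2 = 14.
Wednesday + 14 ≡ Wednesday — that's 2356's doomsday.
In February the doomsday date is Feb 29 (2356 is a leap year (divisible by 4)).
Feb 26 is 3 days before Feb 29; 3 mod 7 = 3, so Wednesday − 3 = Sunday.
2630 mod 7 = 5, so 2630 days after a Sunday is Sunday + 5 = Friday.

Friday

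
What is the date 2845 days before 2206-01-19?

−365 (one year) → Jan 19, 2205 (2480 left).
−366 (one year; includes Feb 29, 2204) → Jan 19, 2204 (2114 left).
−365 (one year) → Jan 19, 2203 (1749 left).
−365 (one year) → Jan 19, 2202 (1384 left).
−365 (one year) → Jan 19, 2201 (1019 left).
−365 (one year) → Jan 19, 2200 (654 left).
−365 (one year) → Jan 19, 2199 (289 left).
−19 → Dec 31, 2198 (end of Dec, 31 days; 270 left).
−31 → Nov 30, 2198 (end of Nov, 30 days; 239 left).
−30 → Oct 31, 2198 (end of Oct, 31 days; 209 left).
−31 → Sep 30, 2198 (end of Sep, 30 days; 178 left).
−30 → Aug 31, 2198 (end of Aug, 31 days; 148 left).
−31 → Jul 31, 2198 (end of Jul, 31 days; 117 left).
−31 → Jun 30, 2198 (end of Jun, 30 days; 86 left).
−30 → May 31, 2198 (end of May, 31 days; 56 left).
−31 → Apr 30, 2198 (end of Apr, 30 days; 25 left).
−25 → Apr 5, 2198.

April 5, 2198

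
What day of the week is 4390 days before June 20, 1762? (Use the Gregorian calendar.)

Saturday

Jun 20, 1762 is a Sunday.
4390 mod 7 = 1, so 4390 days before a Sunday is Sunday − 1 = Saturday.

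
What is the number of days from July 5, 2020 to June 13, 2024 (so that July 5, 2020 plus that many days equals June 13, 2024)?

Jul 5, 2020 → Jul 5, 2021: 365 days.
Jul 5, 2021 → Jul 5, 2022: 365 days.
Jul 5, 2022 → Jul 5, 2023: 365 days.
Jul 5, 2023 → Aug 5, 2023: 31 days (July has 31).
Aug 5, 2023 → Sep 5, 2023: 31 days (August has 31).
Sep 5, 2023 → Oct 5, 2023: 30 days (September has 30).
Oct 5, 2023 → Nov 5, 2023: 31 days (October has 31).
Nov 5, 2023 → Dec 5, 2023: 30 days (November has 30).
Dec 5, 2023 → Jan 5, 2024: 31 days (December has 31).
Jan 5, 2024 → Feb 5, 2024: 31 days (January has 31).
Feb 5, 2024 → Mar 5, 2024: 29 days (February has 29).
Mar 5, 2024 → Apr 5, 2024: 31 days (March has 31).
Apr 5, 2024 → May 5, 2024: 30 days (April has 30).
May 5, 2024 → Jun 5, 2024: 31 days (May has 31).
Jun 5, 2024 → Jun 13, 2024: 8 days.
Total: 1439 days.

1439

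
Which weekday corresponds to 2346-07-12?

Doomsday rule: the anchor day for the 2300s is Wednesday. For year 46: 46÷12 = 3 r 10, and 10÷4 = 2, so 3+10+2 = 15.
Wednesday + 15 ≡ Thursday — that's 2346's doomsday.
In July the doomsday date is Jul 11.
Jul 12 is 1 day after Jul 11; 1 mod 7 = 1, so Thursday + 1 = Friday.

Friday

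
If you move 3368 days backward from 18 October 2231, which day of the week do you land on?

First find the weekday of Oct 18, 2231. Doomsday rule: the anchor day for the 2200s is Friday. For year 31: 31÷12 = 2 r 7, and 7÷4 = 1, so 2+7+1 = 10.
Friday + 10 ≡ Monday — that's 2231's doomsday.
In October the doomsday date is Oct 10.
Oct 18 is 8 days after Oct 10; 8 mod 7 = 1, so Monday + 1 = Tuesday.
3368 mod 7 = 1, so 3368 days before a Tuesday is Tuesday − 1 = Monday.

Monday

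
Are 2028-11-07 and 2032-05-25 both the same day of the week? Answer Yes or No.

From Nov 7, 2028 to May 25, 2032 is 1295 days.
1295 mod 7 = 0, so they are the same weekday.
(Nov 7, 2028 is a Tuesday; May 25, 2032 is a Tuesday.)

Yes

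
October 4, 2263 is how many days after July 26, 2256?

Jul 26, 2256 → Jul 26, 2257: 365 days.
Jul 26, 2257 → Jul 26, 2258: 365 days.
Jul 26, 2258 → Jul 26, 2259: 365 days.
Jul 26, 2259 → Jul 26, 2260: 366 days (Feb 29, 2260 is in that span).
Jul 26, 2260 → Jul 26, 2261: 365 days.
Jul 26, 2261 → Jul 26, 2262: 365 days.
Jul 26, 2262 → Jul 26, 2263: 365 days.
Jul 26, 2263 → Aug 26, 2263: 31 days (July has 31).
Aug 26, 2263 → Sep 26, 2263: 31 days (August has 31).
Sep 26, 2263 → Oct 4, 2263: 8 days.
Total: 2626 days.

2626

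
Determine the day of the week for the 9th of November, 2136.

Friday

Doomsday rule: the anchor day for the 2100s is Sunday. For year 36: 36÷12 = 3 r 0, and 0÷4 = 0, so 3+0+0 = 3.
Sunday + 3 ≡ Wednesday — that's 2136's doomsday.
In November the doomsday date is Nov 7.
Nov 9 is 2 days after Nov 7; 2 mod 7 = 2, so Wednesday + 2 = Friday.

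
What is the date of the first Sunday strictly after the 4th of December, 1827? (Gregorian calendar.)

Dec 4, 1827 is a Tuesday.
From Tuesday to the next Sunday is 5 days.
Dec 4, 1827 + 5 = Dec 9, 1827.

December 9, 1827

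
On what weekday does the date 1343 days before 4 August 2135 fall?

Aug 4, 2135 is a Thursday.
1343 mod 7 = 6, so 1343 days before a Thursday is Thursday − 6 = Friday.

Friday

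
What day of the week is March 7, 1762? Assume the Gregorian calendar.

Doomsday rule: the anchor day for the 1700s is Sunday. For year 62: 62÷12 = 5 r 2, and 2÷4 = 0, so 5+2+0 = 7.
Sunday + 7 ≡ Sunday — that's 1762's doomsday.
In March the doomsday date is Mar 14.
Mar 7 is 7 days before Mar 14; 7 mod 7 = 0, so Sunday − 0 = Sunday.

Sunday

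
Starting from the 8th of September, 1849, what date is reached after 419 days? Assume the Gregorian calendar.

+365 (one year) → Sep 8, 1850 (54 left).
Sep has 30 days: +23 → Oct 1, 1850 (31 left).
Oct has 31 days: +31 → Nov 1, 1850 (0 left).

November 1, 1850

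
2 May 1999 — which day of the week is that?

Doomsday rule: the anchor day for the 1900s is Wednesday. For year 99: 99÷12 = 8 r 3, and 3÷4 = 0, so 8+3+0 = 11.
Wednesday + 11 ≡ Sunday — that's 1999's doomsday.
In May the doomsday date is May 9.
May 2 is 7 days before May 9; 7 mod 7 = 0, so Sunday − 0 = Sunday.

Sunday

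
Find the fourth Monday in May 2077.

May 1, 2077 is a Saturday.
The first Monday is therefore May 3 (2 days later).
The fourth Monday is 3 + 3×7 = May 24.

May 24, 2077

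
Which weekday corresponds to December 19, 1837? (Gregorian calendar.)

Doomsday rule: the anchor day for the 1800s is Friday. For year 37: 37÷12 = 3 r 1, and 1÷4 = 0, so 3+1+0 = 4.
Friday + 4 ≡ Tuesday — that's 1837's doomsday.
In December the doomsday date is Dec 12.
Dec 19 is 7 days after Dec 12; 7 mod 7 = 0, so Tuesday + 0 = Tuesday.

Tuesday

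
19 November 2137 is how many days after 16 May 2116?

7857

May 16, 2116 → May 16, 2117: 365 days.
May 16, 2117 → May 16, 2118: 365 days.
May 16, 2118 → May 16, 2119: 365 days.
May 16, 2119 → May 16, 2120: 366 days (Feb 29, 2120 is in that span).
May 16, 2120 → May 16, 2121: 365 days.
May 16, 2121 → May 16, 2122: 365 days.
May 16, 2122 → May 16, 2123: 365 days.
May 16, 2123 → May 16, 2124: 366 days (Feb 29, 2124 is in that span).
May 16, 2124 → May 16, 2125: 365 days.
May 16, 2125 → May 16, 2126: 365 days.
May 16, 2126 → May 16, 2127: 365 days.
May 16, 2127 → May 16, 2128: 366 days (Feb 29, 2128 is in that span).
May 16, 2128 → May 16, 2129: 365 days.
May 16, 2129 → May 16, 2130: 365 days.
May 16, 2130 → May 16, 2131: 365 days.
May 16, 2131 → May 16, 2132: 366 days (Feb 29, 2132 is in that span).
May 16, 2132 → May 16, 2133: 365 days.
May 16, 2133 → May 16, 2134: 365 days.
May 16, 2134 → May 16, 2135: 365 days.
May 16, 2135 → May 16, 2136: 366 days (Feb 29, 2136 is in that span).
May 16, 2136 → May 16, 2137: 365 days.
May 16, 2137 → Jun 16, 2137: 31 days (May has 31).
Jun 16, 2137 → Jul 16, 2137: 30 days (June has 30).
Jul 16, 2137 → Aug 16, 2137: 31 days (July has 31).
Aug 16, 2137 → Sep 16, 2137: 31 days (August has 31).
Sep 16, 2137 → Oct 16, 2137: 30 days (September has 30).
Oct 16, 2137 → Nov 16, 2137: 31 days (October has 31).
Nov 16, 2137 → Nov 19, 2137: 3 days.
Total: 7857 days.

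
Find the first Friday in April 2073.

April 1, 2073 is a Saturday.
The first Friday is therefore April 7 (6 days later).

April 7, 2073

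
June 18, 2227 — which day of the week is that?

Doomsday rule: the anchor day for the 2200s is Friday. For year 27: 27÷12 = 2 r 3, and 3÷4 = 0, so 2+3+0 = 5.
Friday + 5 ≡ Wednesday — that's 2227's doomsday.
In June the doomsday date is Jun 6.
Jun 18 is 12 days after Jun 6; 12 mod 7 = 5, so Wednesday + 5 = Monday.

Monday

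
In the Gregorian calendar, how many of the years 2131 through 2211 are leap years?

Multiples of 4 in [2131,2211]: 20.
Of those, multiples of 100: 1 (not leap unless ÷400).
Multiples of 400: 0.
Leap years = 20 − 1 + 0 = 19.

19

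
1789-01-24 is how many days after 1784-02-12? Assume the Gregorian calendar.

1808

Feb 12, 1784 → Feb 12, 1785: 366 days (Feb 29, 1784 is in that span).
Feb 12, 1785 → Feb 12, 1786: 365 days.
Feb 12, 1786 → Feb 12, 1787: 365 days.
Feb 12, 1787 → Feb 12, 1788: 365 days.
Feb 12, 1788 → Mar 12, 1788: 29 days (February has 29).
Mar 12, 1788 → Apr 12, 1788: 31 days (March has 31).
Apr 12, 1788 → May 12, 1788: 30 days (April has 30).
May 12, 1788 → Jun 12, 1788: 31 days (May has 31).
Jun 12, 1788 → Jul 12, 1788: 30 days (June has 30).
Jul 12, 1788 → Aug 12, 1788: 31 days (July has 31).
Aug 12, 1788 → Sep 12, 1788: 31 days (August has 31).
Sep 12, 1788 → Oct 12, 1788: 30 days (September has 30).
Oct 12, 1788 → Nov 12, 1788: 31 days (October has 31).
Nov 12, 1788 → Dec 12, 1788: 30 days (November has 30).
Dec 12, 1788 → Jan 12, 1789: 31 days (December has 31).
Jan 12, 1789 → Jan 24, 1789: 12 days.
Total: 1808 days.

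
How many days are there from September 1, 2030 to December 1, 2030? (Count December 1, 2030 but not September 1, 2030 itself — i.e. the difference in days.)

Sep 1, 2030 → Oct 1, 2030: 30 days (September has 30).
Oct 1, 2030 → Nov 1, 2030: 31 days (October has 31).
Nov 1, 2030 → Dec 1, 2030: 30 days.
Total: 91 days.

91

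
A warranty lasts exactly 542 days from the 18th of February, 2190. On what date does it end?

August 14, 2191

+365 (one year) → Feb 18, 2191 (177 left).
Feb has 28 days: +11 → Mar 1, 2191 (166 left).
Mar has 31 days: +31 → Apr 1, 2191 (135 left).
Apr has 30 days: +30 → May 1, 2191 (105 left).
May has 31 days: +31 → Jun 1, 2191 (74 left).
Jun has 30 days: +30 → Jul 1, 2191 (44 left).
Jul has 31 days: +31 → Aug 1, 2191 (13 left).
+13 → Aug 14, 2191.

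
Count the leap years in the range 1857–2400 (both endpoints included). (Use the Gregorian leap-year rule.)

132

Multiples of 4 in [1857,2400]: 136.
Of those, multiples of 100: 6 (not leap unless ÷400).
Multiples of 400: 2.
Leap years = 136 − 6 + 2 = 132.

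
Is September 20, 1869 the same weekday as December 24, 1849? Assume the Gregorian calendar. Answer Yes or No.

Yes

From Dec 24, 1849 to Sep 20, 1869 is 7210 days.
7210 mod 7 = 0, so they are the same weekday.
(Dec 24, 1849 is a Monday; Sep 20, 1869 is a Monday.)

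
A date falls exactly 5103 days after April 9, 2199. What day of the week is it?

Tuesday

Apr 9, 2199 is a Tuesday.
5103 mod 7 = 0, so 5103 days after a Tuesday is Tuesday + 0 = Tuesday.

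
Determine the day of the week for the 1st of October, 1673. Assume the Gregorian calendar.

Sunday

Doomsday rule: the anchor day for the 1600s is Tuesday. For year 73: 73÷12 = 6 r 1, and 1÷4 = 0, so 6+1+0 = 7.
Tuesday + 7 ≡ Tuesday — that's 1673's doomsday.
In October the doomsday date is Oct 10.
Oct 1 is 9 days before Oct 10; 9 mod 7 = 2, so Tuesday − 2 = Sunday.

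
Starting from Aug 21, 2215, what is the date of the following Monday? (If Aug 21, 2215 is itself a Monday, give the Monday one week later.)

Aug 21, 2215 is a Monday.
From Monday to the next Monday is 7 days.
Aug 21, 2215 + 7 = Aug 28, 2215.

August 28, 2215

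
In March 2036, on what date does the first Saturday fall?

March 1, 2036

March 1, 2036 is a Saturday.
The first Saturday is therefore March 1 (same day).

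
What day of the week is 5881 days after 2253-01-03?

Tuesday

First find the weekday of Jan 3, 2253. Doomsday rule: the anchor day for the 2200s is Friday. For year 53: 53÷12 = 4 r 5, and 5÷4 = 1, so 4+5+1 = 10.
Friday + 10 ≡ Monday — that's 2253's doomsday.
In January the doomsday date is Jan 3 (2253 is not a leap year).
Jan 3 is the doomsday itself: Monday.
5881 mod 7 = 1, so 5881 days after a Monday is Monday + 1 = Tuesday.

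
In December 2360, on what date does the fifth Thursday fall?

December 29, 2360

December 1, 2360 is a Thursday.
The first Thursday is therefore December 1 (same day).
The fifth Thursday is 1 + 4×7 = December 29.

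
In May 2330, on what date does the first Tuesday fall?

May 6, 2330

May 1, 2330 is a Thursday.
The first Tuesday is therefore May 6 (5 days later).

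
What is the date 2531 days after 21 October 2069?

+365 (one year) → Oct 21, 2070 (2166 left).
+365 (one year) → Oct 21, 2071 (1801 left).
+366 (one year; includes Feb 29, 2072) → Oct 21, 2072 (1435 left).
+365 (one year) → Oct 21, 2073 (1070 left).
+365 (one year) → Oct 21, 2074 (705 left).
+365 (one year) → Oct 21, 2075 (340 left).
Oct has 31 days: +11 → Nov 1, 2075 (329 left).
Nov has 30 days: +30 → Dec 1, 2075 (299 left).
Dec has 31 days: +31 → Jan 1, 2076 (268 left).
Jan has 31 days: +31 → Feb 1, 2076 (237 left).
Feb has 29 days: +29 → Mar 1, 2076 (208 left).
Mar has 31 days: +31 → Apr 1, 2076 (177 left).
Apr has 30 days: +30 → May 1, 2076 (147 left).
May has 31 days: +31 → Jun 1, 2076 (116 left).
Jun has 30 days: +30 → Jul 1, 2076 (86 left).
Jul has 31 days: +31 → Aug 1, 2076 (55 left).
Aug has 31 days: +31 → Sep 1, 2076 (24 left).
+24 → Sep 25, 2076.

September 25, 2076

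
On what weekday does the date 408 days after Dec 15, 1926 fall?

Friday

Dec 15, 1926 is a Wednesday.
408 mod 7 = 2, so 408 days after a Wednesday is Wednesday + 2 = Friday.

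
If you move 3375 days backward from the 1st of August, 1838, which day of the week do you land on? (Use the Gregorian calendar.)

First find the weekday of Aug 1, 1838. Doomsday rule: the anchor day for the 1800s is Friday. For year 38: 38÷12 = 3 r 2, and 2÷4 = 0, so 3+2+0 = 5.
Friday + 5 ≡ Wednesday — that's 1838's doomsday.
In August the doomsday date is Aug 8.
Aug 1 is 7 days before Aug 8; 7 mod 7 = 0, so Wednesday − 0 = Wednesday.
3375 mod 7 = 1, so 3375 days before a Wednesday is Wednesday − 1 = Tuesday.

Tuesday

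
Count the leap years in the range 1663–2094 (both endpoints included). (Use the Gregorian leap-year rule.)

Multiples of 4 in [1663,2094]: 108.
Of those, multiples of 100: 4 (not leap unless ÷400).
Multiples of 400: 1.
Leap years = 108 − 4 + 1 = 105.

105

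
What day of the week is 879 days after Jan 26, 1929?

Wednesday

Jan 26, 1929 is a Saturday.
879 mod 7 = 4, so 879 days after a Saturday is Saturday + 4 = Wednesday.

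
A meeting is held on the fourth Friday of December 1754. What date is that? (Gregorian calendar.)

December 1, 1754 is a Sunday.
The first Friday is therefore December 6 (5 days later).
The fourth Friday is 6 + 3×7 = December 27.

December 27, 1754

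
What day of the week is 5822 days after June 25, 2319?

Monday

First find the weekday of Jun 25, 2319. Doomsday rule: the anchor day for the 2300s is Wednesday. For year 19: 19÷12 = 1 r 7, and 7÷4 = 1, so 1+7+1 = 9.
Wednesday + 9 ≡ Friday — that's 2319's doomsday.
In June the doomsday date is Jun 6.
Jun 25 is 19 days after Jun 6; 19 mod 7 = 5, so Friday + 5 = Wednesday.
5822 mod 7 = 5, so 5822 days after a Wednesday is Wednesday + 5 = Monday.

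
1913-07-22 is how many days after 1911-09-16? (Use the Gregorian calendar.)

Sep 16, 1911 → Sep 16, 1912: 366 days (Feb 29, 1912 is in that span).
Sep 16, 1912 → Oct 16, 1912: 30 days (September has 30).
Oct 16, 1912 → Nov 16, 1912: 31 days (October has 31).
Nov 16, 1912 → Dec 16, 1912: 30 days (November has 30).
Dec 16, 1912 → Jan 16, 1913: 31 days (December has 31).
Jan 16, 1913 → Feb 16, 1913: 31 days (January has 31).
Feb 16, 1913 → Mar 16, 1913: 28 days (February has 28).
Mar 16, 1913 → Apr 16, 1913: 31 days (March has 31).
Apr 16, 1913 → May 16, 1913: 30 days (April has 30).
May 16, 1913 → Jun 16, 1913: 31 days (May has 31).
Jun 16, 1913 → Jul 16, 1913: 30 days (June has 30).
Jul 16, 1913 → Jul 22, 1913: 6 days.
Total: 675 days.

675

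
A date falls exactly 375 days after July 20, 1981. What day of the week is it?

Friday

Jul 20, 1981 is a Monday.
375 mod 7 = 4, so 375 days after a Monday is Monday + 4 = Friday.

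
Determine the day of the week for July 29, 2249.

Sunday

Doomsday rule: the anchor day for the 2200s is Friday. For year 49: 49÷12 = 4 r 1, and 1÷4 = 0, so 4+1+0 = 5.
Friday + 5 ≡ Wednesday — that's 2249's doomsday.
In July the doomsday date is Jul 11.
Jul 29 is 18 days after Jul 11; 18 mod 7 = 4, so Wednesday + 4 = Sunday.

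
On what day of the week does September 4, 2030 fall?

Wednesday

Doomsday rule: the anchor day for the 2000s is Tuesday. For year 30: 30÷12 = 2 r 6, and 6÷4 = 1, so 2+6+1 = 9.
Tuesday + 9 ≡ Thursday — that's 2030's doomsday.
In September the doomsday date is Sep 5.
Sep 4 is 1 day before Sep 5; 1 mod 7 = 1, so Thursday − 1 = Wednesday.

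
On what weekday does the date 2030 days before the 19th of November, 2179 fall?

Nov 19, 2179 is a Friday.
2030 mod 7 = 0, so 2030 days before a Friday is Friday − 0 = Friday.

Friday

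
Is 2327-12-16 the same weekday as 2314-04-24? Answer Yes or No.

Yes

From Apr 24, 2314 to Dec 16, 2327 is 4984 days.
4984 mod 7 = 0, so they are the same weekday.
(Apr 24, 2314 is a Friday; Dec 16, 2327 is a Friday.)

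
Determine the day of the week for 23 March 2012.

Friday

Doomsday rule: the anchor day for the 2000s is Tuesday. For year 12: 12÷12 = 1 r 0, and 0÷4 = 0, so 1+0+0 = 1.
Tuesday + 1 ≡ Wednesday — that's 2012's doomsday.
In March the doomsday date is Mar 14.
Mar 23 is 9 days after Mar 14; 9 mod 7 = 2, so Wednesday + 2 = Friday.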